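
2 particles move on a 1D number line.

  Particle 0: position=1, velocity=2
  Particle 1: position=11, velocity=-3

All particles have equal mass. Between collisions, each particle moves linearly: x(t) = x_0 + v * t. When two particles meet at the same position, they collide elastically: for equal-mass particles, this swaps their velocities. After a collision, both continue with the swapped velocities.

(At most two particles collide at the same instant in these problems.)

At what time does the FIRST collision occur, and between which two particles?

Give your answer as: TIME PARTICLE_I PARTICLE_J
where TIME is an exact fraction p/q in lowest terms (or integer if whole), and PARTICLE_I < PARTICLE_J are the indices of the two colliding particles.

Pair (0,1): pos 1,11 vel 2,-3 -> gap=10, closing at 5/unit, collide at t=2
Earliest collision: t=2 between 0 and 1

Answer: 2 0 1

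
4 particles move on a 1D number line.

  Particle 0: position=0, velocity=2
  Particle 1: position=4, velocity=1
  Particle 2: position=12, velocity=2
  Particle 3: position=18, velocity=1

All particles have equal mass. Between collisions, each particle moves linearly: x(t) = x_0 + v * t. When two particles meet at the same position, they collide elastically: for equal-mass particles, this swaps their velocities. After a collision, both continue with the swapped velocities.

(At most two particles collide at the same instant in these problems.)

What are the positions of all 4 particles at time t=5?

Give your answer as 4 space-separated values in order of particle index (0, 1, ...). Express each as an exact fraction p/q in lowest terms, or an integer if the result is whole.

Answer: 9 10 22 23

Derivation:
Collision at t=4: particles 0 and 1 swap velocities; positions: p0=8 p1=8 p2=20 p3=22; velocities now: v0=1 v1=2 v2=2 v3=1
Advance to t=5 (no further collisions before then); velocities: v0=1 v1=2 v2=2 v3=1; positions = 9 10 22 23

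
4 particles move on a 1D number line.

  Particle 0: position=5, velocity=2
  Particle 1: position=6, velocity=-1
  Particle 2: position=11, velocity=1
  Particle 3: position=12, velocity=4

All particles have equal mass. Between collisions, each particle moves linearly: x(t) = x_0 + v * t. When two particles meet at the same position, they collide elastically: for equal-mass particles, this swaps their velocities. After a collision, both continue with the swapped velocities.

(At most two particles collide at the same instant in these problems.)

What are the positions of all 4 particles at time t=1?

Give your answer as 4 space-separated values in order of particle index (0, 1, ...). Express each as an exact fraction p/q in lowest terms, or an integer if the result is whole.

Collision at t=1/3: particles 0 and 1 swap velocities; positions: p0=17/3 p1=17/3 p2=34/3 p3=40/3; velocities now: v0=-1 v1=2 v2=1 v3=4
Advance to t=1 (no further collisions before then); velocities: v0=-1 v1=2 v2=1 v3=4; positions = 5 7 12 16

Answer: 5 7 12 16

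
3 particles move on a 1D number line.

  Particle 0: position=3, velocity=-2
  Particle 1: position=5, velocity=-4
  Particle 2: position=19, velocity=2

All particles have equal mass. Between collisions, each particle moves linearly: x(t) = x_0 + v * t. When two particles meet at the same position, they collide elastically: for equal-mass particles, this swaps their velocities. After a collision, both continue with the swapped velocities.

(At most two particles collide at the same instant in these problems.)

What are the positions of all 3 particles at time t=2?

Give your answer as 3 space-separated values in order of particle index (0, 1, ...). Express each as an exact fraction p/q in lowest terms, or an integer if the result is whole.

Collision at t=1: particles 0 and 1 swap velocities; positions: p0=1 p1=1 p2=21; velocities now: v0=-4 v1=-2 v2=2
Advance to t=2 (no further collisions before then); velocities: v0=-4 v1=-2 v2=2; positions = -3 -1 23

Answer: -3 -1 23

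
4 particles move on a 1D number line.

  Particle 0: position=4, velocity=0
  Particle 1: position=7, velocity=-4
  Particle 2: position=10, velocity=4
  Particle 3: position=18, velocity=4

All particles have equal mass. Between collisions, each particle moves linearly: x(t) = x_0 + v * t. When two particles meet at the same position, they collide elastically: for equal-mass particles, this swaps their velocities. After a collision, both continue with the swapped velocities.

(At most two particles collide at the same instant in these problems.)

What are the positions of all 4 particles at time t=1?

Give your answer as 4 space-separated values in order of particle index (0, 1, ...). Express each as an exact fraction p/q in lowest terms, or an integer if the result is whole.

Answer: 3 4 14 22

Derivation:
Collision at t=3/4: particles 0 and 1 swap velocities; positions: p0=4 p1=4 p2=13 p3=21; velocities now: v0=-4 v1=0 v2=4 v3=4
Advance to t=1 (no further collisions before then); velocities: v0=-4 v1=0 v2=4 v3=4; positions = 3 4 14 22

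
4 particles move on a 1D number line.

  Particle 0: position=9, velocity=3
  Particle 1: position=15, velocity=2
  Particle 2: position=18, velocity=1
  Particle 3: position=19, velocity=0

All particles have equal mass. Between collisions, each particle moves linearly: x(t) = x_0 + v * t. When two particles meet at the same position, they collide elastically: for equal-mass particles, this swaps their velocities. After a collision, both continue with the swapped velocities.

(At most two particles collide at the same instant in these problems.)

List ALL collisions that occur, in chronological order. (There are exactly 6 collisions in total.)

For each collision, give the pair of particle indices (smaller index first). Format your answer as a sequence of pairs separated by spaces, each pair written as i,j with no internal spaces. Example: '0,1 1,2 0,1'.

Answer: 2,3 1,2 2,3 0,1 1,2 2,3

Derivation:
Collision at t=1: particles 2 and 3 swap velocities; positions: p0=12 p1=17 p2=19 p3=19; velocities now: v0=3 v1=2 v2=0 v3=1
Collision at t=2: particles 1 and 2 swap velocities; positions: p0=15 p1=19 p2=19 p3=20; velocities now: v0=3 v1=0 v2=2 v3=1
Collision at t=3: particles 2 and 3 swap velocities; positions: p0=18 p1=19 p2=21 p3=21; velocities now: v0=3 v1=0 v2=1 v3=2
Collision at t=10/3: particles 0 and 1 swap velocities; positions: p0=19 p1=19 p2=64/3 p3=65/3; velocities now: v0=0 v1=3 v2=1 v3=2
Collision at t=9/2: particles 1 and 2 swap velocities; positions: p0=19 p1=45/2 p2=45/2 p3=24; velocities now: v0=0 v1=1 v2=3 v3=2
Collision at t=6: particles 2 and 3 swap velocities; positions: p0=19 p1=24 p2=27 p3=27; velocities now: v0=0 v1=1 v2=2 v3=3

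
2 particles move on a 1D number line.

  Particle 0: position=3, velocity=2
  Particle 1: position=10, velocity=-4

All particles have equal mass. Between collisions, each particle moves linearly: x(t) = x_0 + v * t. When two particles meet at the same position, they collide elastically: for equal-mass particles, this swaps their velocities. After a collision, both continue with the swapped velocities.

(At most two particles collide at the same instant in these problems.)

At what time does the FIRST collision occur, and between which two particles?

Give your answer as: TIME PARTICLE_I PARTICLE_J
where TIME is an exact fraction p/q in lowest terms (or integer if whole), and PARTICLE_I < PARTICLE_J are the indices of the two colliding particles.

Answer: 7/6 0 1

Derivation:
Pair (0,1): pos 3,10 vel 2,-4 -> gap=7, closing at 6/unit, collide at t=7/6
Earliest collision: t=7/6 between 0 and 1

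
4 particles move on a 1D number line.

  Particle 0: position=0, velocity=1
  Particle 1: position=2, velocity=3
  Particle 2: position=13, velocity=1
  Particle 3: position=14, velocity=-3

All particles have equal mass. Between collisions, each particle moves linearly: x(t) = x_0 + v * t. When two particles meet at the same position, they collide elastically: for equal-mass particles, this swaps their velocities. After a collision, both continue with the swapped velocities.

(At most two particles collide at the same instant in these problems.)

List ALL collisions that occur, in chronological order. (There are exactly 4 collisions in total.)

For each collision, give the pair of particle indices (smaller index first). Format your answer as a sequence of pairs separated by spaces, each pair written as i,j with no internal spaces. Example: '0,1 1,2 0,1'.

Collision at t=1/4: particles 2 and 3 swap velocities; positions: p0=1/4 p1=11/4 p2=53/4 p3=53/4; velocities now: v0=1 v1=3 v2=-3 v3=1
Collision at t=2: particles 1 and 2 swap velocities; positions: p0=2 p1=8 p2=8 p3=15; velocities now: v0=1 v1=-3 v2=3 v3=1
Collision at t=7/2: particles 0 and 1 swap velocities; positions: p0=7/2 p1=7/2 p2=25/2 p3=33/2; velocities now: v0=-3 v1=1 v2=3 v3=1
Collision at t=11/2: particles 2 and 3 swap velocities; positions: p0=-5/2 p1=11/2 p2=37/2 p3=37/2; velocities now: v0=-3 v1=1 v2=1 v3=3

Answer: 2,3 1,2 0,1 2,3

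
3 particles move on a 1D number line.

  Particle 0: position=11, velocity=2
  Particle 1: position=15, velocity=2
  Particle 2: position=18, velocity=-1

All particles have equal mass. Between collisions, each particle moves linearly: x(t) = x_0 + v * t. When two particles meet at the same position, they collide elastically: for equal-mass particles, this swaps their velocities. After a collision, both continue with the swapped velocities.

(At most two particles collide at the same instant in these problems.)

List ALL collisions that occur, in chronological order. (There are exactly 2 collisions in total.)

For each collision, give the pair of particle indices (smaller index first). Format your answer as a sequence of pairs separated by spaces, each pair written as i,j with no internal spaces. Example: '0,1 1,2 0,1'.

Collision at t=1: particles 1 and 2 swap velocities; positions: p0=13 p1=17 p2=17; velocities now: v0=2 v1=-1 v2=2
Collision at t=7/3: particles 0 and 1 swap velocities; positions: p0=47/3 p1=47/3 p2=59/3; velocities now: v0=-1 v1=2 v2=2

Answer: 1,2 0,1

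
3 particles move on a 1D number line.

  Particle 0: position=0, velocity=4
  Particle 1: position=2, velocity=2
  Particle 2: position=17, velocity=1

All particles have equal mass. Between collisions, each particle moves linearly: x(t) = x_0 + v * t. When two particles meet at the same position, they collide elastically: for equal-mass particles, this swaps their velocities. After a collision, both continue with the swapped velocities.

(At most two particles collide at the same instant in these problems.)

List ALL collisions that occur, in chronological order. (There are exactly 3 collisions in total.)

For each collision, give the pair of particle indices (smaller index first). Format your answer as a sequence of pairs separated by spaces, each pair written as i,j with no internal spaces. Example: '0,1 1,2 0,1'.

Answer: 0,1 1,2 0,1

Derivation:
Collision at t=1: particles 0 and 1 swap velocities; positions: p0=4 p1=4 p2=18; velocities now: v0=2 v1=4 v2=1
Collision at t=17/3: particles 1 and 2 swap velocities; positions: p0=40/3 p1=68/3 p2=68/3; velocities now: v0=2 v1=1 v2=4
Collision at t=15: particles 0 and 1 swap velocities; positions: p0=32 p1=32 p2=60; velocities now: v0=1 v1=2 v2=4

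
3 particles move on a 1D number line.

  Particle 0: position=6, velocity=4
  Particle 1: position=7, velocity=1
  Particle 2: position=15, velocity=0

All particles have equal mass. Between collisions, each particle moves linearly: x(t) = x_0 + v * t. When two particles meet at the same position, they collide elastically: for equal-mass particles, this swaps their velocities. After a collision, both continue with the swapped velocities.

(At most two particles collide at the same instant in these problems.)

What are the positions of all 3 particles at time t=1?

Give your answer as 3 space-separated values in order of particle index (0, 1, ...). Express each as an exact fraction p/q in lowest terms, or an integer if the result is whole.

Answer: 8 10 15

Derivation:
Collision at t=1/3: particles 0 and 1 swap velocities; positions: p0=22/3 p1=22/3 p2=15; velocities now: v0=1 v1=4 v2=0
Advance to t=1 (no further collisions before then); velocities: v0=1 v1=4 v2=0; positions = 8 10 15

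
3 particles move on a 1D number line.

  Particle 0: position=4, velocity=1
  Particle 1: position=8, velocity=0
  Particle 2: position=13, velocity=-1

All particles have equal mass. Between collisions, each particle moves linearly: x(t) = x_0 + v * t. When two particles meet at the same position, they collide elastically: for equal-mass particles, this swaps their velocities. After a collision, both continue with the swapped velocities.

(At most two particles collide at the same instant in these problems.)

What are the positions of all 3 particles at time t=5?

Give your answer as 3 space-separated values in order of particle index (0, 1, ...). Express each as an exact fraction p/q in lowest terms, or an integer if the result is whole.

Answer: 8 8 9

Derivation:
Collision at t=4: particles 0 and 1 swap velocities; positions: p0=8 p1=8 p2=9; velocities now: v0=0 v1=1 v2=-1
Collision at t=9/2: particles 1 and 2 swap velocities; positions: p0=8 p1=17/2 p2=17/2; velocities now: v0=0 v1=-1 v2=1
Collision at t=5: particles 0 and 1 swap velocities; positions: p0=8 p1=8 p2=9; velocities now: v0=-1 v1=0 v2=1
Advance to t=5 (no further collisions before then); velocities: v0=-1 v1=0 v2=1; positions = 8 8 9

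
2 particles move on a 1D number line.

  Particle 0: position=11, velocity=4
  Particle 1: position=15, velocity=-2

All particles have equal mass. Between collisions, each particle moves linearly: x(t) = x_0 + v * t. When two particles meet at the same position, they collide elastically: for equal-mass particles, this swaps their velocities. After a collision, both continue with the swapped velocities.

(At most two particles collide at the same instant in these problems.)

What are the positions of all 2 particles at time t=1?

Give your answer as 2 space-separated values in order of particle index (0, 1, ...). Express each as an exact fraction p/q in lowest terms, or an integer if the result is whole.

Collision at t=2/3: particles 0 and 1 swap velocities; positions: p0=41/3 p1=41/3; velocities now: v0=-2 v1=4
Advance to t=1 (no further collisions before then); velocities: v0=-2 v1=4; positions = 13 15

Answer: 13 15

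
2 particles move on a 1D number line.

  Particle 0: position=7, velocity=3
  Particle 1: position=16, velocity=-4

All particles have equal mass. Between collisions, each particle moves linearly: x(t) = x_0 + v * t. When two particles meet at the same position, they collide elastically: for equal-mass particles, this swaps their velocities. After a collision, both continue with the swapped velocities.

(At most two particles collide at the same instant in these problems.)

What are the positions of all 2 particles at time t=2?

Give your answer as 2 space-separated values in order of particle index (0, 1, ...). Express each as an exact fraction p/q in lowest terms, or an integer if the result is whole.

Collision at t=9/7: particles 0 and 1 swap velocities; positions: p0=76/7 p1=76/7; velocities now: v0=-4 v1=3
Advance to t=2 (no further collisions before then); velocities: v0=-4 v1=3; positions = 8 13

Answer: 8 13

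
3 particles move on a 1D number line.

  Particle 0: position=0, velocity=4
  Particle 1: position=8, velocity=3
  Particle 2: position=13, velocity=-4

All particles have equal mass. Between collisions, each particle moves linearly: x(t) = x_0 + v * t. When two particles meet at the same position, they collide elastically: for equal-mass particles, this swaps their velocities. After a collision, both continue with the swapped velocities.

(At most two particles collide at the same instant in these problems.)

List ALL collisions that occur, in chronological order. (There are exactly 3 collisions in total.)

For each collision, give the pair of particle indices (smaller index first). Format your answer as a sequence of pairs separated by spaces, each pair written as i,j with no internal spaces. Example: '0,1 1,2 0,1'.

Collision at t=5/7: particles 1 and 2 swap velocities; positions: p0=20/7 p1=71/7 p2=71/7; velocities now: v0=4 v1=-4 v2=3
Collision at t=13/8: particles 0 and 1 swap velocities; positions: p0=13/2 p1=13/2 p2=103/8; velocities now: v0=-4 v1=4 v2=3
Collision at t=8: particles 1 and 2 swap velocities; positions: p0=-19 p1=32 p2=32; velocities now: v0=-4 v1=3 v2=4

Answer: 1,2 0,1 1,2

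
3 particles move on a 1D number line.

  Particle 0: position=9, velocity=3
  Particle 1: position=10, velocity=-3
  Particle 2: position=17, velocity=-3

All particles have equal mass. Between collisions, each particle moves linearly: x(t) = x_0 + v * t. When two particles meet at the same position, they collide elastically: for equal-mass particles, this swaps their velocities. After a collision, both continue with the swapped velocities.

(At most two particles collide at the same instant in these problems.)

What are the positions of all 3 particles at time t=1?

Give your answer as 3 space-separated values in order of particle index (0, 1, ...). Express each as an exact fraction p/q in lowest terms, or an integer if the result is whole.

Collision at t=1/6: particles 0 and 1 swap velocities; positions: p0=19/2 p1=19/2 p2=33/2; velocities now: v0=-3 v1=3 v2=-3
Advance to t=1 (no further collisions before then); velocities: v0=-3 v1=3 v2=-3; positions = 7 12 14

Answer: 7 12 14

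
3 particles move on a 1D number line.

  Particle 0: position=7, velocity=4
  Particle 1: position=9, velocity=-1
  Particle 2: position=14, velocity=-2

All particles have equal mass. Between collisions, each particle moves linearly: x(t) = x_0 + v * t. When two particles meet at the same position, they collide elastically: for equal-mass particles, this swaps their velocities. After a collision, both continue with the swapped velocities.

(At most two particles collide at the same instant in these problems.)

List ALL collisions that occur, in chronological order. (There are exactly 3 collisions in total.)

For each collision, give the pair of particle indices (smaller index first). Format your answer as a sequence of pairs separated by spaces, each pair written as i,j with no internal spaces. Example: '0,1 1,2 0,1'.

Collision at t=2/5: particles 0 and 1 swap velocities; positions: p0=43/5 p1=43/5 p2=66/5; velocities now: v0=-1 v1=4 v2=-2
Collision at t=7/6: particles 1 and 2 swap velocities; positions: p0=47/6 p1=35/3 p2=35/3; velocities now: v0=-1 v1=-2 v2=4
Collision at t=5: particles 0 and 1 swap velocities; positions: p0=4 p1=4 p2=27; velocities now: v0=-2 v1=-1 v2=4

Answer: 0,1 1,2 0,1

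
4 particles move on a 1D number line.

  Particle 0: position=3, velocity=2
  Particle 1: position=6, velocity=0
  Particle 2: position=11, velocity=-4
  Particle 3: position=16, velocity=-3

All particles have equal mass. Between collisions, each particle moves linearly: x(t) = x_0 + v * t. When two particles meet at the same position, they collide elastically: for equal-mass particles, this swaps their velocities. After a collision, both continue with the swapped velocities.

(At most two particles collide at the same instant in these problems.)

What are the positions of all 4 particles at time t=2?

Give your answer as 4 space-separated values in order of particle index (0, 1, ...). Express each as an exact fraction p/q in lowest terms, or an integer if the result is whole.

Collision at t=5/4: particles 1 and 2 swap velocities; positions: p0=11/2 p1=6 p2=6 p3=49/4; velocities now: v0=2 v1=-4 v2=0 v3=-3
Collision at t=4/3: particles 0 and 1 swap velocities; positions: p0=17/3 p1=17/3 p2=6 p3=12; velocities now: v0=-4 v1=2 v2=0 v3=-3
Collision at t=3/2: particles 1 and 2 swap velocities; positions: p0=5 p1=6 p2=6 p3=23/2; velocities now: v0=-4 v1=0 v2=2 v3=-3
Advance to t=2 (no further collisions before then); velocities: v0=-4 v1=0 v2=2 v3=-3; positions = 3 6 7 10

Answer: 3 6 7 10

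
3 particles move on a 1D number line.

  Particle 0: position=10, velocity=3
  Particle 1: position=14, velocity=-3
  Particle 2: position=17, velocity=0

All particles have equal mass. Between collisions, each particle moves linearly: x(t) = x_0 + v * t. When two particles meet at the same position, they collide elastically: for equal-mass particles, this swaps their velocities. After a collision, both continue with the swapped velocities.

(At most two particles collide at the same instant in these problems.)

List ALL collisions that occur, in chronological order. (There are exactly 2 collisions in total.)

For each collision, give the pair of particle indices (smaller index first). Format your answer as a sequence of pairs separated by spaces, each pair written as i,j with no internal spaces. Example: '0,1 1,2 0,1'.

Answer: 0,1 1,2

Derivation:
Collision at t=2/3: particles 0 and 1 swap velocities; positions: p0=12 p1=12 p2=17; velocities now: v0=-3 v1=3 v2=0
Collision at t=7/3: particles 1 and 2 swap velocities; positions: p0=7 p1=17 p2=17; velocities now: v0=-3 v1=0 v2=3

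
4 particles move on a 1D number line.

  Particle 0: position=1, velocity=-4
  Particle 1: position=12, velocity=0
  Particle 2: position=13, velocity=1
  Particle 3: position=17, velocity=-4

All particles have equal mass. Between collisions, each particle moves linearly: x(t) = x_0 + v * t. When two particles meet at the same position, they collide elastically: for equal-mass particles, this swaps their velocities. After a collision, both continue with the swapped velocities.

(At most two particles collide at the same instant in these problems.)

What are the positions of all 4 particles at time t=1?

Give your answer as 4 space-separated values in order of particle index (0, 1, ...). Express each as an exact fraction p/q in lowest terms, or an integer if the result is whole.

Answer: -3 12 13 14

Derivation:
Collision at t=4/5: particles 2 and 3 swap velocities; positions: p0=-11/5 p1=12 p2=69/5 p3=69/5; velocities now: v0=-4 v1=0 v2=-4 v3=1
Advance to t=1 (no further collisions before then); velocities: v0=-4 v1=0 v2=-4 v3=1; positions = -3 12 13 14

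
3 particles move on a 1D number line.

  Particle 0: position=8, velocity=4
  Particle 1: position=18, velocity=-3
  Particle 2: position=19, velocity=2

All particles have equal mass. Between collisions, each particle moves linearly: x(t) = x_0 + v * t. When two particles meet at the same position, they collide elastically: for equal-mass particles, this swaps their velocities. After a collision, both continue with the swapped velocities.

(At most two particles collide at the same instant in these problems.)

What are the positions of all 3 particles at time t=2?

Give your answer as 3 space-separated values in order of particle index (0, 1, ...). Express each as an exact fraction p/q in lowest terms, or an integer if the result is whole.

Collision at t=10/7: particles 0 and 1 swap velocities; positions: p0=96/7 p1=96/7 p2=153/7; velocities now: v0=-3 v1=4 v2=2
Advance to t=2 (no further collisions before then); velocities: v0=-3 v1=4 v2=2; positions = 12 16 23

Answer: 12 16 23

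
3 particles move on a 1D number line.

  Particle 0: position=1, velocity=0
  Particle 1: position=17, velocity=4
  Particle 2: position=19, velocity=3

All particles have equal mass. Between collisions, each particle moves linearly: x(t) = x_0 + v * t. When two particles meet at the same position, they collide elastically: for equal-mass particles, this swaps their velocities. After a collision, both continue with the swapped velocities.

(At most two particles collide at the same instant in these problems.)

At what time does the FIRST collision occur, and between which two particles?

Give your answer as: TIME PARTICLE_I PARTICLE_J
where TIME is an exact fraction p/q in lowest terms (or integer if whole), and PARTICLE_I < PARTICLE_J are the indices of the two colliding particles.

Answer: 2 1 2

Derivation:
Pair (0,1): pos 1,17 vel 0,4 -> not approaching (rel speed -4 <= 0)
Pair (1,2): pos 17,19 vel 4,3 -> gap=2, closing at 1/unit, collide at t=2
Earliest collision: t=2 between 1 and 2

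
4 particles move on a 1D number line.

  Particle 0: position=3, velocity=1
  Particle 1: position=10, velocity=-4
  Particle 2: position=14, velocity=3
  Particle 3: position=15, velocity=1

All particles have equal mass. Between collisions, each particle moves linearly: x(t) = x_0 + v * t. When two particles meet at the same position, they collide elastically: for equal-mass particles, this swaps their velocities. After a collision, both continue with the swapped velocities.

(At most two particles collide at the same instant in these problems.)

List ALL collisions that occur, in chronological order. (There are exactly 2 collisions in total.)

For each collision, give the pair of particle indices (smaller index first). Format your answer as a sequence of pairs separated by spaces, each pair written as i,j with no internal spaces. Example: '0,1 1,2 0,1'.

Answer: 2,3 0,1

Derivation:
Collision at t=1/2: particles 2 and 3 swap velocities; positions: p0=7/2 p1=8 p2=31/2 p3=31/2; velocities now: v0=1 v1=-4 v2=1 v3=3
Collision at t=7/5: particles 0 and 1 swap velocities; positions: p0=22/5 p1=22/5 p2=82/5 p3=91/5; velocities now: v0=-4 v1=1 v2=1 v3=3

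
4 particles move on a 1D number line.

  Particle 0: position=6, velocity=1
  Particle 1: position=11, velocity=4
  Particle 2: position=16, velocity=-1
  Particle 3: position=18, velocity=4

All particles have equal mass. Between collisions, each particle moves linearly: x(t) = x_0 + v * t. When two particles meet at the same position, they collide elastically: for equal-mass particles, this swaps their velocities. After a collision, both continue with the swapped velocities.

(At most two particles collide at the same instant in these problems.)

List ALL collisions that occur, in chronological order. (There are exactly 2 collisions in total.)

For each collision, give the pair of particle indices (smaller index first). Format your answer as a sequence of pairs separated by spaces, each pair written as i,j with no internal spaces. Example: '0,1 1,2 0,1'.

Answer: 1,2 0,1

Derivation:
Collision at t=1: particles 1 and 2 swap velocities; positions: p0=7 p1=15 p2=15 p3=22; velocities now: v0=1 v1=-1 v2=4 v3=4
Collision at t=5: particles 0 and 1 swap velocities; positions: p0=11 p1=11 p2=31 p3=38; velocities now: v0=-1 v1=1 v2=4 v3=4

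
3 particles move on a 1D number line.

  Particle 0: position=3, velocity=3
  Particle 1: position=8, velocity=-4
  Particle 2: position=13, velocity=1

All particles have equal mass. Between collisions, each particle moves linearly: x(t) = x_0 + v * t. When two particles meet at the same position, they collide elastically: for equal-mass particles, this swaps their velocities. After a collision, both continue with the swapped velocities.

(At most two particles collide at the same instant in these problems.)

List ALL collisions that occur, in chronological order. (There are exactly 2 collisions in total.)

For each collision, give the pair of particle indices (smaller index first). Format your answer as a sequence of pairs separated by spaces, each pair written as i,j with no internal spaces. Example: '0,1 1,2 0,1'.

Collision at t=5/7: particles 0 and 1 swap velocities; positions: p0=36/7 p1=36/7 p2=96/7; velocities now: v0=-4 v1=3 v2=1
Collision at t=5: particles 1 and 2 swap velocities; positions: p0=-12 p1=18 p2=18; velocities now: v0=-4 v1=1 v2=3

Answer: 0,1 1,2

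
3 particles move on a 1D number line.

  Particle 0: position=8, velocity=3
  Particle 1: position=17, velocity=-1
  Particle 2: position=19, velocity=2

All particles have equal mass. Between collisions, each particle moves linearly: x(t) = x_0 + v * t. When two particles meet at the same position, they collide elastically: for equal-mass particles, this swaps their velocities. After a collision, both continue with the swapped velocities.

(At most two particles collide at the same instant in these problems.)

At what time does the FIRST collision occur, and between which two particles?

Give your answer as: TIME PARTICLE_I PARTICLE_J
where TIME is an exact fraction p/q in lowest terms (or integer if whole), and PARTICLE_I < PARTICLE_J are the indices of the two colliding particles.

Answer: 9/4 0 1

Derivation:
Pair (0,1): pos 8,17 vel 3,-1 -> gap=9, closing at 4/unit, collide at t=9/4
Pair (1,2): pos 17,19 vel -1,2 -> not approaching (rel speed -3 <= 0)
Earliest collision: t=9/4 between 0 and 1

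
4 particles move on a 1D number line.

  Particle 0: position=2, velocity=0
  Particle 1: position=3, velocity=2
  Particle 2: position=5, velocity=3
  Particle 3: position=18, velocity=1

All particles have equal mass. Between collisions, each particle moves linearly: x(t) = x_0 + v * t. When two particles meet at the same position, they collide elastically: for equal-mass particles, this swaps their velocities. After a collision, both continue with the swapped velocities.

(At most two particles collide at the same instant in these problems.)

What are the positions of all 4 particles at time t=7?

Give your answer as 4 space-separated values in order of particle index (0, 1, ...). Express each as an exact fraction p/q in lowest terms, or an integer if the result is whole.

Answer: 2 17 25 26

Derivation:
Collision at t=13/2: particles 2 and 3 swap velocities; positions: p0=2 p1=16 p2=49/2 p3=49/2; velocities now: v0=0 v1=2 v2=1 v3=3
Advance to t=7 (no further collisions before then); velocities: v0=0 v1=2 v2=1 v3=3; positions = 2 17 25 26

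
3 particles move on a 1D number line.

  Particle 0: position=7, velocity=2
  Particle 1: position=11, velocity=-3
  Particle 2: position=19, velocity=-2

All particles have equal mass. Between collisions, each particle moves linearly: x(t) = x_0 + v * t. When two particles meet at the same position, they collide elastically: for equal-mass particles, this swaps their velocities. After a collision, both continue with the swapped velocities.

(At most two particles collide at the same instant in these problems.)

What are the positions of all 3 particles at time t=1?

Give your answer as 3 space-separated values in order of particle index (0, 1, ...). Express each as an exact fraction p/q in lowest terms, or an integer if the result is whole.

Collision at t=4/5: particles 0 and 1 swap velocities; positions: p0=43/5 p1=43/5 p2=87/5; velocities now: v0=-3 v1=2 v2=-2
Advance to t=1 (no further collisions before then); velocities: v0=-3 v1=2 v2=-2; positions = 8 9 17

Answer: 8 9 17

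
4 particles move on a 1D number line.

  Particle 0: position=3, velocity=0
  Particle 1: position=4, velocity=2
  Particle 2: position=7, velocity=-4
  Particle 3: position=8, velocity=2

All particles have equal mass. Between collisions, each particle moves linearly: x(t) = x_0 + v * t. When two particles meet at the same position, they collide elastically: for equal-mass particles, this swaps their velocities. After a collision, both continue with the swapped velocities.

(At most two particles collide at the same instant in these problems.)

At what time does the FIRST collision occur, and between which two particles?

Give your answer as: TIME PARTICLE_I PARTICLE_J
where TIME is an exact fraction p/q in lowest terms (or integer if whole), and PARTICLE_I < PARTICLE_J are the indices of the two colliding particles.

Pair (0,1): pos 3,4 vel 0,2 -> not approaching (rel speed -2 <= 0)
Pair (1,2): pos 4,7 vel 2,-4 -> gap=3, closing at 6/unit, collide at t=1/2
Pair (2,3): pos 7,8 vel -4,2 -> not approaching (rel speed -6 <= 0)
Earliest collision: t=1/2 between 1 and 2

Answer: 1/2 1 2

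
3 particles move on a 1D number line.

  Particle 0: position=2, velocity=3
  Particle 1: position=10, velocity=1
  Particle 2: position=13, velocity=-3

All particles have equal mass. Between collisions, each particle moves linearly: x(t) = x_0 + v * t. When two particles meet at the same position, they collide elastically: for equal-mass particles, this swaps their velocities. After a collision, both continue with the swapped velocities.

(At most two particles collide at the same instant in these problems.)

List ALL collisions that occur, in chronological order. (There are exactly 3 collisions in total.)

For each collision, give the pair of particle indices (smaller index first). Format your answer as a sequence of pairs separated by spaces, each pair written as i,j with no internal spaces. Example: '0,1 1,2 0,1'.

Collision at t=3/4: particles 1 and 2 swap velocities; positions: p0=17/4 p1=43/4 p2=43/4; velocities now: v0=3 v1=-3 v2=1
Collision at t=11/6: particles 0 and 1 swap velocities; positions: p0=15/2 p1=15/2 p2=71/6; velocities now: v0=-3 v1=3 v2=1
Collision at t=4: particles 1 and 2 swap velocities; positions: p0=1 p1=14 p2=14; velocities now: v0=-3 v1=1 v2=3

Answer: 1,2 0,1 1,2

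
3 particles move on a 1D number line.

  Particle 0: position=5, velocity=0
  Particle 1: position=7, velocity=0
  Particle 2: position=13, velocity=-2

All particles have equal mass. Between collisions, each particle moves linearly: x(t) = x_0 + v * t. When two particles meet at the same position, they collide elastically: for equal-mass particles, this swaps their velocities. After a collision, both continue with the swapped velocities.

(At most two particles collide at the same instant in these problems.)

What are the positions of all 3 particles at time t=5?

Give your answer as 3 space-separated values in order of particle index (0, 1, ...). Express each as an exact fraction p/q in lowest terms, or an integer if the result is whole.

Answer: 3 5 7

Derivation:
Collision at t=3: particles 1 and 2 swap velocities; positions: p0=5 p1=7 p2=7; velocities now: v0=0 v1=-2 v2=0
Collision at t=4: particles 0 and 1 swap velocities; positions: p0=5 p1=5 p2=7; velocities now: v0=-2 v1=0 v2=0
Advance to t=5 (no further collisions before then); velocities: v0=-2 v1=0 v2=0; positions = 3 5 7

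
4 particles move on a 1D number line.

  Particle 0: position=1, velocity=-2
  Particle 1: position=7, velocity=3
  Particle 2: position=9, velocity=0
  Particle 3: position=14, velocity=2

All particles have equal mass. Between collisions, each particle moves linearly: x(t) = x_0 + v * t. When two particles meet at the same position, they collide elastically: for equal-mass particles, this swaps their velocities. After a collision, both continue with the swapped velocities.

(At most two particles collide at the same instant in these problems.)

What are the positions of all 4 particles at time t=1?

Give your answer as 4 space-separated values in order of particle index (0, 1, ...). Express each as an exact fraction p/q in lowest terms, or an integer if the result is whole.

Collision at t=2/3: particles 1 and 2 swap velocities; positions: p0=-1/3 p1=9 p2=9 p3=46/3; velocities now: v0=-2 v1=0 v2=3 v3=2
Advance to t=1 (no further collisions before then); velocities: v0=-2 v1=0 v2=3 v3=2; positions = -1 9 10 16

Answer: -1 9 10 16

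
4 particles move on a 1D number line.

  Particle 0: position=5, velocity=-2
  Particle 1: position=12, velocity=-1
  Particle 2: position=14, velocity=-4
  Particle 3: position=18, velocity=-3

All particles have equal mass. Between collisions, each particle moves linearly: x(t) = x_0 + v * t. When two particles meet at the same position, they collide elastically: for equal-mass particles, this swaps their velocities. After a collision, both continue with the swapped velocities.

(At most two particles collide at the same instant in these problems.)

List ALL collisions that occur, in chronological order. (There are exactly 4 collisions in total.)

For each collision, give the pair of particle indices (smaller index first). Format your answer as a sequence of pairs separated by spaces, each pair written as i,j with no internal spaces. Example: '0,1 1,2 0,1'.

Answer: 1,2 2,3 0,1 1,2

Derivation:
Collision at t=2/3: particles 1 and 2 swap velocities; positions: p0=11/3 p1=34/3 p2=34/3 p3=16; velocities now: v0=-2 v1=-4 v2=-1 v3=-3
Collision at t=3: particles 2 and 3 swap velocities; positions: p0=-1 p1=2 p2=9 p3=9; velocities now: v0=-2 v1=-4 v2=-3 v3=-1
Collision at t=9/2: particles 0 and 1 swap velocities; positions: p0=-4 p1=-4 p2=9/2 p3=15/2; velocities now: v0=-4 v1=-2 v2=-3 v3=-1
Collision at t=13: particles 1 and 2 swap velocities; positions: p0=-38 p1=-21 p2=-21 p3=-1; velocities now: v0=-4 v1=-3 v2=-2 v3=-1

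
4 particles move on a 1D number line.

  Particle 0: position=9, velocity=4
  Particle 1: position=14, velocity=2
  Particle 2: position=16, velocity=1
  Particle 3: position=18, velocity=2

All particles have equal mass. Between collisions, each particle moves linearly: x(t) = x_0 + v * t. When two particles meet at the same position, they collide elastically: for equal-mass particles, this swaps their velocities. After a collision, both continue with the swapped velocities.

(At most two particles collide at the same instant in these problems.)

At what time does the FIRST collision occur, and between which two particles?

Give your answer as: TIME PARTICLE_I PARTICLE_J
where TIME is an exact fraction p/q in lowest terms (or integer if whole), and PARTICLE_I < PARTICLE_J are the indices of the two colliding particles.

Pair (0,1): pos 9,14 vel 4,2 -> gap=5, closing at 2/unit, collide at t=5/2
Pair (1,2): pos 14,16 vel 2,1 -> gap=2, closing at 1/unit, collide at t=2
Pair (2,3): pos 16,18 vel 1,2 -> not approaching (rel speed -1 <= 0)
Earliest collision: t=2 between 1 and 2

Answer: 2 1 2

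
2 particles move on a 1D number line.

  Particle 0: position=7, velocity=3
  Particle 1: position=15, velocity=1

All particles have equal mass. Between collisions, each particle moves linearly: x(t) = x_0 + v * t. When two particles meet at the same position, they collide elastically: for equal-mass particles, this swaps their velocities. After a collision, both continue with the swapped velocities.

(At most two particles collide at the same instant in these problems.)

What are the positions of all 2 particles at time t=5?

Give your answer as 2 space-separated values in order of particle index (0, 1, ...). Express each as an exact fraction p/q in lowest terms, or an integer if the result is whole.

Answer: 20 22

Derivation:
Collision at t=4: particles 0 and 1 swap velocities; positions: p0=19 p1=19; velocities now: v0=1 v1=3
Advance to t=5 (no further collisions before then); velocities: v0=1 v1=3; positions = 20 22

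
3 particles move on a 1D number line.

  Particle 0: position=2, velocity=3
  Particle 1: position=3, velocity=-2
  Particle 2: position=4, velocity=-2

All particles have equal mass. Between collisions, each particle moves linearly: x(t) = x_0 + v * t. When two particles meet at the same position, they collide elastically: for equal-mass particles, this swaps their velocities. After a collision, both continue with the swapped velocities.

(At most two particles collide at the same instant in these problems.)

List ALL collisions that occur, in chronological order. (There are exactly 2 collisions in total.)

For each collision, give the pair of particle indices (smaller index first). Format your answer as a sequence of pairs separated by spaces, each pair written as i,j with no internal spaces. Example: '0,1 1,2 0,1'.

Answer: 0,1 1,2

Derivation:
Collision at t=1/5: particles 0 and 1 swap velocities; positions: p0=13/5 p1=13/5 p2=18/5; velocities now: v0=-2 v1=3 v2=-2
Collision at t=2/5: particles 1 and 2 swap velocities; positions: p0=11/5 p1=16/5 p2=16/5; velocities now: v0=-2 v1=-2 v2=3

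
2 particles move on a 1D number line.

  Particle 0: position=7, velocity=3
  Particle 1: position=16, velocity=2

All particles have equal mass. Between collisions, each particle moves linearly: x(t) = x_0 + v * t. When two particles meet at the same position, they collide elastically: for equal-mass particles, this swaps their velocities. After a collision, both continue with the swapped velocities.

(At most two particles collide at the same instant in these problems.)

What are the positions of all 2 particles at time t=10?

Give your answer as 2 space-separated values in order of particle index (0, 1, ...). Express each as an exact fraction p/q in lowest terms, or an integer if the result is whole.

Answer: 36 37

Derivation:
Collision at t=9: particles 0 and 1 swap velocities; positions: p0=34 p1=34; velocities now: v0=2 v1=3
Advance to t=10 (no further collisions before then); velocities: v0=2 v1=3; positions = 36 37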